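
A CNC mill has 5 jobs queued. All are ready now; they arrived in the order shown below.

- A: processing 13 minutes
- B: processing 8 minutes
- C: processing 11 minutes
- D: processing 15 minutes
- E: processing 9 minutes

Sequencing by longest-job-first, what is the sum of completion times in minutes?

LPT (decreasing processing time): D A C E B.
D: 0→15
A: 15→28
C: 28→39
E: 39→48
B: 48→56
Sum = 15+28+39+48+56 = 186.

186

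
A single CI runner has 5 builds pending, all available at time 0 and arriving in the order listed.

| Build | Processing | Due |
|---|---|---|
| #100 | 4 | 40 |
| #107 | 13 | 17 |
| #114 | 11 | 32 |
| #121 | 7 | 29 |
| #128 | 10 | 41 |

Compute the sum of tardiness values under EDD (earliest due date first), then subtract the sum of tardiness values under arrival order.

-6

EDD (increasing due date): #107 #121 #114 #100 #128.
#107: 0→13, due 17, tardiness 0
#121: 13→20, due 29, tardiness 0
#114: 20→31, due 32, tardiness 0
#100: 31→35, due 40, tardiness 0
#128: 35→45, due 41, tardiness 4
Sum = 0+0+0+0+4 = 4.
FIFO (arrival order): #100 #107 #114 #121 #128.
#100: 0→4, due 40, tardiness 0
#107: 4→17, due 17, tardiness 0
#114: 17→28, due 32, tardiness 0
#121: 28→35, due 29, tardiness 6
#128: 35→45, due 41, tardiness 4
Sum = 0+0+0+6+4 = 10.
Difference = 4 − 10 = -6.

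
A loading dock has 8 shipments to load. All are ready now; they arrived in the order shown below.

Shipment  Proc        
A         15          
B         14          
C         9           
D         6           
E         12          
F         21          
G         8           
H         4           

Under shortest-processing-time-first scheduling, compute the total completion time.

SPT (increasing processing time): H D G C E B A F.
H: 0→4
D: 4→10
G: 10→18
C: 18→27
E: 27→39
B: 39→53
A: 53→68
F: 68→89
Sum = 4+10+18+27+39+53+68+89 = 308.

308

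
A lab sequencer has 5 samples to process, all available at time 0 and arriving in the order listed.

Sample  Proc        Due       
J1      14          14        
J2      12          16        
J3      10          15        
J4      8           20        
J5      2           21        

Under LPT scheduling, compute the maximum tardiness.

LPT (decreasing processing time): J1 J2 J3 J4 J5.
J1: 0→14, due 14, tardiness 0
J2: 14→26, due 16, tardiness 10
J3: 26→36, due 15, tardiness 21
J4: 36→44, due 20, tardiness 24
J5: 44→46, due 21, tardiness 25
Maximum = 25.

25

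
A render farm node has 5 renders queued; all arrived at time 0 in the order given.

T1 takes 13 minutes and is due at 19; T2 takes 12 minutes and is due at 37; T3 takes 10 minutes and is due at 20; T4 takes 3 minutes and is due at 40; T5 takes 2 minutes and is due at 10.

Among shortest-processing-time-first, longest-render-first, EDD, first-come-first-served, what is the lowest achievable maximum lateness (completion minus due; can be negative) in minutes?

5

SPT (increasing processing time): T5 T4 T3 T2 T1.
T5: 0→2, due 10, lateness -8
T4: 2→5, due 40, lateness -35
T3: 5→15, due 20, lateness -5
T2: 15→27, due 37, lateness -10
T1: 27→40, due 19, lateness 21
Maximum = 21.
LPT (decreasing processing time): T1 T2 T3 T4 T5.
T1: 0→13, due 19, lateness -6
T2: 13→25, due 37, lateness -12
T3: 25→35, due 20, lateness 15
T4: 35→38, due 40, lateness -2
T5: 38→40, due 10, lateness 30
Maximum = 30.
EDD (increasing due date): T5 T1 T3 T2 T4.
T5: 0→2, due 10, lateness -8
T1: 2→15, due 19, lateness -4
T3: 15→25, due 20, lateness 5
T2: 25→37, due 37, lateness 0
T4: 37→40, due 40, lateness 0
Maximum = 5.
FIFO (arrival order): T1 T2 T3 T4 T5.
T1: 0→13, due 19, lateness -6
T2: 13→25, due 37, lateness -12
T3: 25→35, due 20, lateness 15
T4: 35→38, due 40, lateness -2
T5: 38→40, due 10, lateness 30
Maximum = 30.
SPT 21, LPT 30, EDD 5, FIFO 30 → minimum 5.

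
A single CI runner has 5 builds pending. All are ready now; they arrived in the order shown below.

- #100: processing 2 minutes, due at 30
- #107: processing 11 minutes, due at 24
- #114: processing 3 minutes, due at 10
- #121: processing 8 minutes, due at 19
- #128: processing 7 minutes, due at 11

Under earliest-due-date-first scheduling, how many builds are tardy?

EDD (increasing due date): #114 #128 #121 #107 #100.
#114: 0→3, due 10, tardiness 0
#128: 3→10, due 11, tardiness 0
#121: 10→18, due 19, tardiness 0
#107: 18→29, due 24, tardiness 5
#100: 29→31, due 30, tardiness 1
Late builds: 2.

2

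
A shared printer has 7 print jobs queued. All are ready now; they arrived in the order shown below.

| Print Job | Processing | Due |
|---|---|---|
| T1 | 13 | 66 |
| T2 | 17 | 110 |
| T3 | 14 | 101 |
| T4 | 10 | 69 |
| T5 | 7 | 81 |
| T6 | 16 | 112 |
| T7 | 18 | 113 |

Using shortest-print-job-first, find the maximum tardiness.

0

SPT (increasing processing time): T5 T4 T1 T3 T6 T2 T7.
T5: 0→7, due 81, tardiness 0
T4: 7→17, due 69, tardiness 0
T1: 17→30, due 66, tardiness 0
T3: 30→44, due 101, tardiness 0
T6: 44→60, due 112, tardiness 0
T2: 60→77, due 110, tardiness 0
T7: 77→95, due 113, tardiness 0
Maximum = 0.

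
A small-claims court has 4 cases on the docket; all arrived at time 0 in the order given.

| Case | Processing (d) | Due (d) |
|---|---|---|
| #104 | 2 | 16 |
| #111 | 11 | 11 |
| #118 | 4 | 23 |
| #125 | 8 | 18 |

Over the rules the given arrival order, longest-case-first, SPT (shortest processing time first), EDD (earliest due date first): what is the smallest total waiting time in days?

FIFO (arrival order): #104 #111 #118 #125.
#104: waits 0, runs 0→2
#111: waits 2, runs 2→13
#118: waits 13, runs 13→17
#125: waits 17, runs 17→25
Sum = 0+2+13+17 = 32.
LPT (decreasing processing time): #111 #125 #118 #104.
#111: waits 0, runs 0→11
#125: waits 11, runs 11→19
#118: waits 19, runs 19→23
#104: waits 23, runs 23→25
Sum = 0+11+19+23 = 53.
SPT (increasing processing time): #104 #118 #125 #111.
#104: waits 0, runs 0→2
#118: waits 2, runs 2→6
#125: waits 6, runs 6→14
#111: waits 14, runs 14→25
Sum = 0+2+6+14 = 22.
EDD (increasing due date): #111 #104 #125 #118.
#111: waits 0, runs 0→11
#104: waits 11, runs 11→13
#125: waits 13, runs 13→21
#118: waits 21, runs 21→25
Sum = 0+11+13+21 = 45.
FIFO 32, LPT 53, SPT 22, EDD 45 → minimum 22.

22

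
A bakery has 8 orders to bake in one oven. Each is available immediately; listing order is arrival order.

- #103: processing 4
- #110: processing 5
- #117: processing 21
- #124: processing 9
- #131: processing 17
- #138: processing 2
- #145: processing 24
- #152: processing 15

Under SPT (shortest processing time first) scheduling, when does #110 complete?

11

SPT (increasing processing time): #138 #103 #110 #124 #152 #131 #117 #145.
#138: 0→2
#103: 2→6
#110: 6→11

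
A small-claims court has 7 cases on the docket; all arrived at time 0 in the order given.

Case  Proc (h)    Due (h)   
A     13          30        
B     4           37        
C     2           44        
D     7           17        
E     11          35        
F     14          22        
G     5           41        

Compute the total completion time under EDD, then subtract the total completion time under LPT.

-18

EDD (increasing due date): D F A E B G C.
D: 0→7
F: 7→21
A: 21→34
E: 34→45
B: 45→49
G: 49→54
C: 54→56
Sum = 7+21+34+45+49+54+56 = 266.
LPT (decreasing processing time): F A E D G B C.
F: 0→14
A: 14→27
E: 27→38
D: 38→45
G: 45→50
B: 50→54
C: 54→56
Sum = 14+27+38+45+50+54+56 = 284.
Difference = 266 − 284 = -18.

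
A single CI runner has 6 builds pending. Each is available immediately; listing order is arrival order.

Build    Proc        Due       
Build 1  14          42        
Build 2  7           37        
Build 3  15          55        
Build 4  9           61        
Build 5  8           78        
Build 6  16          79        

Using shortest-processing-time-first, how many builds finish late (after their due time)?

0

SPT (increasing processing time): Build 2 Build 5 Build 4 Build 1 Build 3 Build 6.
Build 2: 0→7, due 37, tardiness 0
Build 5: 7→15, due 78, tardiness 0
Build 4: 15→24, due 61, tardiness 0
Build 1: 24→38, due 42, tardiness 0
Build 3: 38→53, due 55, tardiness 0
Build 6: 53→69, due 79, tardiness 0
Late builds: 0.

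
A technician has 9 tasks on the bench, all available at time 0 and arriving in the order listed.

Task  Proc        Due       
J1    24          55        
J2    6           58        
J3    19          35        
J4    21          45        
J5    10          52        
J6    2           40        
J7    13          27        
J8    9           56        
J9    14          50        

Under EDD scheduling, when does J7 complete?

13

EDD (increasing due date): J7 J3 J6 J4 J9 J5 J1 J8 J2.
J7: 0→13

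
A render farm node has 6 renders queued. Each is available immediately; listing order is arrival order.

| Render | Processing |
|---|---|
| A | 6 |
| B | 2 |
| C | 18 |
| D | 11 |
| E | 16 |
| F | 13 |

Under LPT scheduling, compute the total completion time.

LPT (decreasing processing time): C E F D A B.
C: 0→18
E: 18→34
F: 34→47
D: 47→58
A: 58→64
B: 64→66
Sum = 18+34+47+58+64+66 = 287.

287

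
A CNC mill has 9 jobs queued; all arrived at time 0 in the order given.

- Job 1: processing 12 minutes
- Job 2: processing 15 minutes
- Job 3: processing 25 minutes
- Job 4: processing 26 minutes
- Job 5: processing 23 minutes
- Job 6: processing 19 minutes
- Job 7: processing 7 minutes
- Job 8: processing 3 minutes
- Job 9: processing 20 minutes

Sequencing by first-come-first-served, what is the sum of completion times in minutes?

FIFO (arrival order): Job 1 Job 2 Job 3 Job 4 Job 5 Job 6 Job 7 Job 8 Job 9.
Job 1: 0→12
Job 2: 12→27
Job 3: 27→52
Job 4: 52→78
Job 5: 78→101
Job 6: 101→120
Job 7: 120→127
Job 8: 127→130
Job 9: 130→150
Sum = 12+27+52+78+101+120+127+130+150 = 797.

797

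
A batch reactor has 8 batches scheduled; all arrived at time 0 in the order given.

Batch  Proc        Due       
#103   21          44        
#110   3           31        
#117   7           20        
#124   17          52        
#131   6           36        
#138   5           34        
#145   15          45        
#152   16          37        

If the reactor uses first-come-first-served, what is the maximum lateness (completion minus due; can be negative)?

FIFO (arrival order): #103 #110 #117 #124 #131 #138 #145 #152.
#103: 0→21, due 44, lateness -23
#110: 21→24, due 31, lateness -7
#117: 24→31, due 20, lateness 11
#124: 31→48, due 52, lateness -4
#131: 48→54, due 36, lateness 18
#138: 54→59, due 34, lateness 25
#145: 59→74, due 45, lateness 29
#152: 74→90, due 37, lateness 53
Maximum = 53.

53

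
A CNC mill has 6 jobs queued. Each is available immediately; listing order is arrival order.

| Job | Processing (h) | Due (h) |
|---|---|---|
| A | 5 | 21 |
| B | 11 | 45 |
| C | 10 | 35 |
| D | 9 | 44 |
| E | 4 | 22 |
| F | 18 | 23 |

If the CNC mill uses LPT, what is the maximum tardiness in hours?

LPT (decreasing processing time): F B C D A E.
F: 0→18, due 23, tardiness 0
B: 18→29, due 45, tardiness 0
C: 29→39, due 35, tardiness 4
D: 39→48, due 44, tardiness 4
A: 48→53, due 21, tardiness 32
E: 53→57, due 22, tardiness 35
Maximum = 35.

35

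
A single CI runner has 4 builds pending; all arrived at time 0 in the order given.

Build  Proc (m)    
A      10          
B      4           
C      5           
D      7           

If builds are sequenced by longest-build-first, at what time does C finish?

LPT (decreasing processing time): A D C B.
A: 0→10
D: 10→17
C: 17→22

22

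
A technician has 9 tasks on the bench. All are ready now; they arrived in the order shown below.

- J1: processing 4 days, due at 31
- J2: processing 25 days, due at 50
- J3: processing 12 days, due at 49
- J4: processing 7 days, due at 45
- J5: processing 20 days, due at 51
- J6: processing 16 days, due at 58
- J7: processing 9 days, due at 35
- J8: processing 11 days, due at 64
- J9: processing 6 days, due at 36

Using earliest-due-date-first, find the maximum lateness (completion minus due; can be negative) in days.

46

EDD (increasing due date): J1 J7 J9 J4 J3 J2 J5 J6 J8.
J1: 0→4, due 31, lateness -27
J7: 4→13, due 35, lateness -22
J9: 13→19, due 36, lateness -17
J4: 19→26, due 45, lateness -19
J3: 26→38, due 49, lateness -11
J2: 38→63, due 50, lateness 13
J5: 63→83, due 51, lateness 32
J6: 83→99, due 58, lateness 41
J8: 99→110, due 64, lateness 46
Maximum = 46.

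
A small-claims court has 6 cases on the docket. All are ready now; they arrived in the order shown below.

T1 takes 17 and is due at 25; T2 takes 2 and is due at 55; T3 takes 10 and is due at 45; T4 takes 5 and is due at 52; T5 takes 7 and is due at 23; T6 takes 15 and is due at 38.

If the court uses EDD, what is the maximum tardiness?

4

EDD (increasing due date): T5 T1 T6 T3 T4 T2.
T5: 0→7, due 23, tardiness 0
T1: 7→24, due 25, tardiness 0
T6: 24→39, due 38, tardiness 1
T3: 39→49, due 45, tardiness 4
T4: 49→54, due 52, tardiness 2
T2: 54→56, due 55, tardiness 1
Maximum = 4.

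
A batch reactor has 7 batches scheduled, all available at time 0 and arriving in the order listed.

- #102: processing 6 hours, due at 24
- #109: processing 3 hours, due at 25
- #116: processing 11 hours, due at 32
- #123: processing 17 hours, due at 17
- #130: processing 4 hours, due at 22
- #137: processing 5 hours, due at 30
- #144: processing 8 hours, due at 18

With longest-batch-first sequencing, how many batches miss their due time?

5

LPT (decreasing processing time): #123 #116 #144 #102 #137 #130 #109.
#123: 0→17, due 17, tardiness 0
#116: 17→28, due 32, tardiness 0
#144: 28→36, due 18, tardiness 18
#102: 36→42, due 24, tardiness 18
#137: 42→47, due 30, tardiness 17
#130: 47→51, due 22, tardiness 29
#109: 51→54, due 25, tardiness 29
Late batches: 5.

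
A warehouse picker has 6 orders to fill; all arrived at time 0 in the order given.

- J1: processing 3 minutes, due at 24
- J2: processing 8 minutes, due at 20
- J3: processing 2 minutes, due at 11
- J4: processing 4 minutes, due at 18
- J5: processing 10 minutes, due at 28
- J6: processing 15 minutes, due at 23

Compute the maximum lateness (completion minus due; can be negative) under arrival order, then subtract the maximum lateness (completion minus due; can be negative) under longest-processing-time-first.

-12

FIFO (arrival order): J1 J2 J3 J4 J5 J6.
J1: 0→3, due 24, lateness -21
J2: 3→11, due 20, lateness -9
J3: 11→13, due 11, lateness 2
J4: 13→17, due 18, lateness -1
J5: 17→27, due 28, lateness -1
J6: 27→42, due 23, lateness 19
Maximum = 19.
LPT (decreasing processing time): J6 J5 J2 J4 J1 J3.
J6: 0→15, due 23, lateness -8
J5: 15→25, due 28, lateness -3
J2: 25→33, due 20, lateness 13
J4: 33→37, due 18, lateness 19
J1: 37→40, due 24, lateness 16
J3: 40→42, due 11, lateness 31
Maximum = 31.
Difference = 19 − 31 = -12.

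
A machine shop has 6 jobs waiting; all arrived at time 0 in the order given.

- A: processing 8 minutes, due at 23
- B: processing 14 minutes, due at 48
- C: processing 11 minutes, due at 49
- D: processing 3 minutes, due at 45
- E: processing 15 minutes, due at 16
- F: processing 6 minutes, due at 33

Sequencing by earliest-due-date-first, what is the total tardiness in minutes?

EDD (increasing due date): E A F D B C.
E: 0→15, due 16, tardiness 0
A: 15→23, due 23, tardiness 0
F: 23→29, due 33, tardiness 0
D: 29→32, due 45, tardiness 0
B: 32→46, due 48, tardiness 0
C: 46→57, due 49, tardiness 8
Sum = 0+0+0+0+0+8 = 8.

8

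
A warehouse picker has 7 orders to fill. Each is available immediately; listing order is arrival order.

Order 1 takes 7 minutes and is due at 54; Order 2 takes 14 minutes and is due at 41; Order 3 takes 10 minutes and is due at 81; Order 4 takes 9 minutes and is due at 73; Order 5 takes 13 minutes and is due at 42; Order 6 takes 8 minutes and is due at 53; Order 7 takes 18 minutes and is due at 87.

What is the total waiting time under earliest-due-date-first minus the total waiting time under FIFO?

EDD (increasing due date): Order 2 Order 5 Order 6 Order 1 Order 4 Order 3 Order 7.
Order 2: waits 0, runs 0→14
Order 5: waits 14, runs 14→27
Order 6: waits 27, runs 27→35
Order 1: waits 35, runs 35→42
Order 4: waits 42, runs 42→51
Order 3: waits 51, runs 51→61
Order 7: waits 61, runs 61→79
Sum = 0+14+27+35+42+51+61 = 230.
FIFO (arrival order): Order 1 Order 2 Order 3 Order 4 Order 5 Order 6 Order 7.
Order 1: waits 0, runs 0→7
Order 2: waits 7, runs 7→21
Order 3: waits 21, runs 21→31
Order 4: waits 31, runs 31→40
Order 5: waits 40, runs 40→53
Order 6: waits 53, runs 53→61
Order 7: waits 61, runs 61→79
Sum = 0+7+21+31+40+53+61 = 213.
Difference = 230 − 213 = 17.

17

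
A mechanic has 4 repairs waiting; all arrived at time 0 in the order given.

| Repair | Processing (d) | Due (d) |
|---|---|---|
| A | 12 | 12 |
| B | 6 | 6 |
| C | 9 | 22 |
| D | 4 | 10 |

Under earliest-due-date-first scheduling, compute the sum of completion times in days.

EDD (increasing due date): B D A C.
B: 0→6
D: 6→10
A: 10→22
C: 22→31
Sum = 6+10+22+31 = 69.

69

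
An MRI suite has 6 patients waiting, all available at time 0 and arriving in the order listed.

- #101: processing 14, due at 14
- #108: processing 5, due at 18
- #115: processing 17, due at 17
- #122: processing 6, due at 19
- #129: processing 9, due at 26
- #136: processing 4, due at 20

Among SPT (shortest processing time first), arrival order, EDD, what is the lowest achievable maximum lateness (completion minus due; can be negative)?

29

SPT (increasing processing time): #136 #108 #122 #129 #101 #115.
#136: 0→4, due 20, lateness -16
#108: 4→9, due 18, lateness -9
#122: 9→15, due 19, lateness -4
#129: 15→24, due 26, lateness -2
#101: 24→38, due 14, lateness 24
#115: 38→55, due 17, lateness 38
Maximum = 38.
FIFO (arrival order): #101 #108 #115 #122 #129 #136.
#101: 0→14, due 14, lateness 0
#108: 14→19, due 18, lateness 1
#115: 19→36, due 17, lateness 19
#122: 36→42, due 19, lateness 23
#129: 42→51, due 26, lateness 25
#136: 51→55, due 20, lateness 35
Maximum = 35.
EDD (increasing due date): #101 #115 #108 #122 #136 #129.
#101: 0→14, due 14, lateness 0
#115: 14→31, due 17, lateness 14
#108: 31→36, due 18, lateness 18
#122: 36→42, due 19, lateness 23
#136: 42→46, due 20, lateness 26
#129: 46→55, due 26, lateness 29
Maximum = 29.
SPT 38, FIFO 35, EDD 29 → minimum 29.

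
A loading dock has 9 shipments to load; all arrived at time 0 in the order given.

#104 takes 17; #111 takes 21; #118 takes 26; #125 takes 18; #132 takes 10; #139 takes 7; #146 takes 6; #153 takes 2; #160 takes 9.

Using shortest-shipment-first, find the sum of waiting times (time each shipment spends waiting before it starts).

SPT (increasing processing time): #153 #146 #139 #160 #132 #104 #125 #111 #118.
#153: waits 0, runs 0→2
#146: waits 2, runs 2→8
#139: waits 8, runs 8→15
#160: waits 15, runs 15→24
#132: waits 24, runs 24→34
#104: waits 34, runs 34→51
#125: waits 51, runs 51→69
#111: waits 69, runs 69→90
#118: waits 90, runs 90→116
Sum = 0+2+8+15+24+34+51+69+90 = 293.

293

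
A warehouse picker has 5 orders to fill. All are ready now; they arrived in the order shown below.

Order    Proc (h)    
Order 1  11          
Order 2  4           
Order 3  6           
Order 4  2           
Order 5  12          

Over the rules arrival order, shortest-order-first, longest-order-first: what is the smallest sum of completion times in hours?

FIFO (arrival order): Order 1 Order 2 Order 3 Order 4 Order 5.
Order 1: 0→11
Order 2: 11→15
Order 3: 15→21
Order 4: 21→23
Order 5: 23→35
Sum = 11+15+21+23+35 = 105.
SPT (increasing processing time): Order 4 Order 2 Order 3 Order 1 Order 5.
Order 4: 0→2
Order 2: 2→6
Order 3: 6→12
Order 1: 12→23
Order 5: 23→35
Sum = 2+6+12+23+35 = 78.
LPT (decreasing processing time): Order 5 Order 1 Order 3 Order 2 Order 4.
Order 5: 0→12
Order 1: 12→23
Order 3: 23→29
Order 2: 29→33
Order 4: 33→35
Sum = 12+23+29+33+35 = 132.
FIFO 105, SPT 78, LPT 132 → minimum 78.

78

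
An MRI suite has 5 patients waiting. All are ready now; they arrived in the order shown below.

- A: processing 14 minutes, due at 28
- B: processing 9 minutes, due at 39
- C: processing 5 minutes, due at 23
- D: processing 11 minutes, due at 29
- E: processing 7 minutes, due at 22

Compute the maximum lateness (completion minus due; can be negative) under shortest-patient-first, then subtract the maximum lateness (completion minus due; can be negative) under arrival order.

-6

SPT (increasing processing time): C E B D A.
C: 0→5, due 23, lateness -18
E: 5→12, due 22, lateness -10
B: 12→21, due 39, lateness -18
D: 21→32, due 29, lateness 3
A: 32→46, due 28, lateness 18
Maximum = 18.
FIFO (arrival order): A B C D E.
A: 0→14, due 28, lateness -14
B: 14→23, due 39, lateness -16
C: 23→28, due 23, lateness 5
D: 28→39, due 29, lateness 10
E: 39→46, due 22, lateness 24
Maximum = 24.
Difference = 18 − 24 = -6.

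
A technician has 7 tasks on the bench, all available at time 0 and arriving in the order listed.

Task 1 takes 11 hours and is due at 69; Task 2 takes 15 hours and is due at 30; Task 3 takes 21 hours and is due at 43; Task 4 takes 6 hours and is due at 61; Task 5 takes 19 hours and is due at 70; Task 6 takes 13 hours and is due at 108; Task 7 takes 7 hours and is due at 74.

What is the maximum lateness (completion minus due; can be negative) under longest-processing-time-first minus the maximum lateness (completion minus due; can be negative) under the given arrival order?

13

LPT (decreasing processing time): Task 3 Task 5 Task 2 Task 6 Task 1 Task 7 Task 4.
Task 3: 0→21, due 43, lateness -22
Task 5: 21→40, due 70, lateness -30
Task 2: 40→55, due 30, lateness 25
Task 6: 55→68, due 108, lateness -40
Task 1: 68→79, due 69, lateness 10
Task 7: 79→86, due 74, lateness 12
Task 4: 86→92, due 61, lateness 31
Maximum = 31.
FIFO (arrival order): Task 1 Task 2 Task 3 Task 4 Task 5 Task 6 Task 7.
Task 1: 0→11, due 69, lateness -58
Task 2: 11→26, due 30, lateness -4
Task 3: 26→47, due 43, lateness 4
Task 4: 47→53, due 61, lateness -8
Task 5: 53→72, due 70, lateness 2
Task 6: 72→85, due 108, lateness -23
Task 7: 85→92, due 74, lateness 18
Maximum = 18.
Difference = 31 − 18 = 13.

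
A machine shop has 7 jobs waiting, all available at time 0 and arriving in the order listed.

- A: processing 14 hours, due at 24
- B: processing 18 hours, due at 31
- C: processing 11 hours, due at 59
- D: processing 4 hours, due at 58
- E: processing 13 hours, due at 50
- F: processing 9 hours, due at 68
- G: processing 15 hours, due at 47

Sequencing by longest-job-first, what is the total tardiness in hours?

LPT (decreasing processing time): B G A E C F D.
B: 0→18, due 31, tardiness 0
G: 18→33, due 47, tardiness 0
A: 33→47, due 24, tardiness 23
E: 47→60, due 50, tardiness 10
C: 60→71, due 59, tardiness 12
F: 71→80, due 68, tardiness 12
D: 80→84, due 58, tardiness 26
Sum = 0+0+23+10+12+12+26 = 83.

83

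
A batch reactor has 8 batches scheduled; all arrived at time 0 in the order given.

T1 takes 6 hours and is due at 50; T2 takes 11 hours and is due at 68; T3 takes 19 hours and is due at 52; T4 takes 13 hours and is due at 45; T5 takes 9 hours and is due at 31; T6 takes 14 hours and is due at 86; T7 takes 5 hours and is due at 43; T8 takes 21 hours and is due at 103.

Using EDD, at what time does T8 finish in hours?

98

EDD (increasing due date): T5 T7 T4 T1 T3 T2 T6 T8.
T5: 0→9
T7: 9→14
T4: 14→27
T1: 27→33
T3: 33→52
T2: 52→63
T6: 63→77
T8: 77→98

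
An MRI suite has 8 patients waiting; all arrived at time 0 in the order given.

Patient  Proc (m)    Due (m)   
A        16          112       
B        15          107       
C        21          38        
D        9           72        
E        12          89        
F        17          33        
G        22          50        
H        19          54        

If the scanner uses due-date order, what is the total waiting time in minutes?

497

EDD (increasing due date): F C G H D E B A.
F: waits 0, runs 0→17
C: waits 17, runs 17→38
G: waits 38, runs 38→60
H: waits 60, runs 60→79
D: waits 79, runs 79→88
E: waits 88, runs 88→100
B: waits 100, runs 100→115
A: waits 115, runs 115→131
Sum = 0+17+38+60+79+88+100+115 = 497.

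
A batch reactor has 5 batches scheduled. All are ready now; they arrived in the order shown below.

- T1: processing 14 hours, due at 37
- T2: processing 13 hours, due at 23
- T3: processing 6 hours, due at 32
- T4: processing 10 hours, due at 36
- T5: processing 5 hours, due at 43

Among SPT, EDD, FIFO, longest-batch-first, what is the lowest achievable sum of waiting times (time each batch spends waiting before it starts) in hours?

71

SPT (increasing processing time): T5 T3 T4 T2 T1.
T5: waits 0, runs 0→5
T3: waits 5, runs 5→11
T4: waits 11, runs 11→21
T2: waits 21, runs 21→34
T1: waits 34, runs 34→48
Sum = 0+5+11+21+34 = 71.
EDD (increasing due date): T2 T3 T4 T1 T5.
T2: waits 0, runs 0→13
T3: waits 13, runs 13→19
T4: waits 19, runs 19→29
T1: waits 29, runs 29→43
T5: waits 43, runs 43→48
Sum = 0+13+19+29+43 = 104.
FIFO (arrival order): T1 T2 T3 T4 T5.
T1: waits 0, runs 0→14
T2: waits 14, runs 14→27
T3: waits 27, runs 27→33
T4: waits 33, runs 33→43
T5: waits 43, runs 43→48
Sum = 0+14+27+33+43 = 117.
LPT (decreasing processing time): T1 T2 T4 T3 T5.
T1: waits 0, runs 0→14
T2: waits 14, runs 14→27
T4: waits 27, runs 27→37
T3: waits 37, runs 37→43
T5: waits 43, runs 43→48
Sum = 0+14+27+37+43 = 121.
SPT 71, EDD 104, FIFO 117, LPT 121 → minimum 71.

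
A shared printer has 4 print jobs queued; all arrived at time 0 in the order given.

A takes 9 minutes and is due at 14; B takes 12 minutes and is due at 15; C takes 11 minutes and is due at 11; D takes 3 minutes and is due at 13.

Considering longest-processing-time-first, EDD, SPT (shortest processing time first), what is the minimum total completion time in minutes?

73

LPT (decreasing processing time): B C A D.
B: 0→12
C: 12→23
A: 23→32
D: 32→35
Sum = 12+23+32+35 = 102.
EDD (increasing due date): C D A B.
C: 0→11
D: 11→14
A: 14→23
B: 23→35
Sum = 11+14+23+35 = 83.
SPT (increasing processing time): D A C B.
D: 0→3
A: 3→12
C: 12→23
B: 23→35
Sum = 3+12+23+35 = 73.
LPT 102, EDD 83, SPT 73 → minimum 73.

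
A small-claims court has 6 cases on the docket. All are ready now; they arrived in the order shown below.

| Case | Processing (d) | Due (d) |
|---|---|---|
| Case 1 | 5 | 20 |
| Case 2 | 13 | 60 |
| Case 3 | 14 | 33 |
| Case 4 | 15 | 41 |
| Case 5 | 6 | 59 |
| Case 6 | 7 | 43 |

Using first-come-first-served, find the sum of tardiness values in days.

FIFO (arrival order): Case 1 Case 2 Case 3 Case 4 Case 5 Case 6.
Case 1: 0→5, due 20, tardiness 0
Case 2: 5→18, due 60, tardiness 0
Case 3: 18→32, due 33, tardiness 0
Case 4: 32→47, due 41, tardiness 6
Case 5: 47→53, due 59, tardiness 0
Case 6: 53→60, due 43, tardiness 17
Sum = 0+0+0+6+0+17 = 23.

23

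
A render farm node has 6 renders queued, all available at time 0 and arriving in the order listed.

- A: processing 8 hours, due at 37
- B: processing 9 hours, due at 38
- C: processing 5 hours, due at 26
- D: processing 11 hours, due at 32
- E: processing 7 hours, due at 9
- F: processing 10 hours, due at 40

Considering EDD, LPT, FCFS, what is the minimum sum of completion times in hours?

EDD (increasing due date): E C D A B F.
E: 0→7
C: 7→12
D: 12→23
A: 23→31
B: 31→40
F: 40→50
Sum = 7+12+23+31+40+50 = 163.
LPT (decreasing processing time): D F B A E C.
D: 0→11
F: 11→21
B: 21→30
A: 30→38
E: 38→45
C: 45→50
Sum = 11+21+30+38+45+50 = 195.
FIFO (arrival order): A B C D E F.
A: 0→8
B: 8→17
C: 17→22
D: 22→33
E: 33→40
F: 40→50
Sum = 8+17+22+33+40+50 = 170.
EDD 163, LPT 195, FIFO 170 → minimum 163.

163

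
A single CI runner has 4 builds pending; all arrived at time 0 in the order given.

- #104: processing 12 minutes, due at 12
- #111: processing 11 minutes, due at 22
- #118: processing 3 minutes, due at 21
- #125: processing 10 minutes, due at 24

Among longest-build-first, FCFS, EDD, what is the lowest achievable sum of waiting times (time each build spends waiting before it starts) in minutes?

LPT (decreasing processing time): #104 #111 #125 #118.
#104: waits 0, runs 0→12
#111: waits 12, runs 12→23
#125: waits 23, runs 23→33
#118: waits 33, runs 33→36
Sum = 0+12+23+33 = 68.
FIFO (arrival order): #104 #111 #118 #125.
#104: waits 0, runs 0→12
#111: waits 12, runs 12→23
#118: waits 23, runs 23→26
#125: waits 26, runs 26→36
Sum = 0+12+23+26 = 61.
EDD (increasing due date): #104 #118 #111 #125.
#104: waits 0, runs 0→12
#118: waits 12, runs 12→15
#111: waits 15, runs 15→26
#125: waits 26, runs 26→36
Sum = 0+12+15+26 = 53.
LPT 68, FIFO 61, EDD 53 → minimum 53.

53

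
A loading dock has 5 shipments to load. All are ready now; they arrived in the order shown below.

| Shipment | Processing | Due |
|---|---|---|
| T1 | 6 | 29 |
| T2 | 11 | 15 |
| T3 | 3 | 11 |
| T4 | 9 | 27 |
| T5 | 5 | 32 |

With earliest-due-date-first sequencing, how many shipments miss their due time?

1

EDD (increasing due date): T3 T2 T4 T1 T5.
T3: 0→3, due 11, tardiness 0
T2: 3→14, due 15, tardiness 0
T4: 14→23, due 27, tardiness 0
T1: 23→29, due 29, tardiness 0
T5: 29→34, due 32, tardiness 2
Late shipments: 1.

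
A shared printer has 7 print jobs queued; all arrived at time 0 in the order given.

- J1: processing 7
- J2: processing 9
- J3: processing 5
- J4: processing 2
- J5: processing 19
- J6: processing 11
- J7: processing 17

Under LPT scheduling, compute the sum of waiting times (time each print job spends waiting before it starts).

289

LPT (decreasing processing time): J5 J7 J6 J2 J1 J3 J4.
J5: waits 0, runs 0→19
J7: waits 19, runs 19→36
J6: waits 36, runs 36→47
J2: waits 47, runs 47→56
J1: waits 56, runs 56→63
J3: waits 63, runs 63→68
J4: waits 68, runs 68→70
Sum = 0+19+36+47+56+63+68 = 289.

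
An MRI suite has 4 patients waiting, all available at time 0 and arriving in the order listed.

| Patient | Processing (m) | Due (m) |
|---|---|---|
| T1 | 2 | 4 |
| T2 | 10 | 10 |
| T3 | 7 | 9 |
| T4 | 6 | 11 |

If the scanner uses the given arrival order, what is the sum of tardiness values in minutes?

FIFO (arrival order): T1 T2 T3 T4.
T1: 0→2, due 4, tardiness 0
T2: 2→12, due 10, tardiness 2
T3: 12→19, due 9, tardiness 10
T4: 19→25, due 11, tardiness 14
Sum = 0+2+10+14 = 26.

26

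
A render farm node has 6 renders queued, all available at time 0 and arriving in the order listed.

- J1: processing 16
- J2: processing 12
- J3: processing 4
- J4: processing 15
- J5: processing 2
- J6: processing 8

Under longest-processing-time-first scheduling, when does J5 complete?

57

LPT (decreasing processing time): J1 J4 J2 J6 J3 J5.
J1: 0→16
J4: 16→31
J2: 31→43
J6: 43→51
J3: 51→55
J5: 55→57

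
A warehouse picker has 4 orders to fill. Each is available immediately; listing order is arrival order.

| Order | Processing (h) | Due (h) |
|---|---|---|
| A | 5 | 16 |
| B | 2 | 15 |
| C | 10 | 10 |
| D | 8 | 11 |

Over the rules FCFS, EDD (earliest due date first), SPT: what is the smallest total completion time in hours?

49

FIFO (arrival order): A B C D.
A: 0→5
B: 5→7
C: 7→17
D: 17→25
Sum = 5+7+17+25 = 54.
EDD (increasing due date): C D B A.
C: 0→10
D: 10→18
B: 18→20
A: 20→25
Sum = 10+18+20+25 = 73.
SPT (increasing processing time): B A D C.
B: 0→2
A: 2→7
D: 7→15
C: 15→25
Sum = 2+7+15+25 = 49.
FIFO 54, EDD 73, SPT 49 → minimum 49.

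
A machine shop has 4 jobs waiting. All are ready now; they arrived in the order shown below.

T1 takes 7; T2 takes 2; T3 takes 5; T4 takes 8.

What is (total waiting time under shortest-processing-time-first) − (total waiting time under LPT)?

SPT (increasing processing time): T2 T3 T1 T4.
T2: waits 0, runs 0→2
T3: waits 2, runs 2→7
T1: waits 7, runs 7→14
T4: waits 14, runs 14→22
Sum = 0+2+7+14 = 23.
LPT (decreasing processing time): T4 T1 T3 T2.
T4: waits 0, runs 0→8
T1: waits 8, runs 8→15
T3: waits 15, runs 15→20
T2: waits 20, runs 20→22
Sum = 0+8+15+20 = 43.
Difference = 23 − 43 = -20.

-20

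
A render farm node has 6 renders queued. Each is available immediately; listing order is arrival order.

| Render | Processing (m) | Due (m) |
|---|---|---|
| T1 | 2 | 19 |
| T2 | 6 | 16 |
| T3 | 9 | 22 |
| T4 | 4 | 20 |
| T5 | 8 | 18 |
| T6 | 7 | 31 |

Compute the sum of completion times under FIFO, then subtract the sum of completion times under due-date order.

-8

FIFO (arrival order): T1 T2 T3 T4 T5 T6.
T1: 0→2
T2: 2→8
T3: 8→17
T4: 17→21
T5: 21→29
T6: 29→36
Sum = 2+8+17+21+29+36 = 113.
EDD (increasing due date): T2 T5 T1 T4 T3 T6.
T2: 0→6
T5: 6→14
T1: 14→16
T4: 16→20
T3: 20→29
T6: 29→36
Sum = 6+14+16+20+29+36 = 121.
Difference = 113 − 121 = -8.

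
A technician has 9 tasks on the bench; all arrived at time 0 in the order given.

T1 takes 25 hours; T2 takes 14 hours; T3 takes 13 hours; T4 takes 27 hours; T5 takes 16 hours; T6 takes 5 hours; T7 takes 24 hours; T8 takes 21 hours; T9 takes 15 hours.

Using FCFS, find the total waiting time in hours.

659

FIFO (arrival order): T1 T2 T3 T4 T5 T6 T7 T8 T9.
T1: waits 0, runs 0→25
T2: waits 25, runs 25→39
T3: waits 39, runs 39→52
T4: waits 52, runs 52→79
T5: waits 79, runs 79→95
T6: waits 95, runs 95→100
T7: waits 100, runs 100→124
T8: waits 124, runs 124→145
T9: waits 145, runs 145→160
Sum = 0+25+39+52+79+95+100+124+145 = 659.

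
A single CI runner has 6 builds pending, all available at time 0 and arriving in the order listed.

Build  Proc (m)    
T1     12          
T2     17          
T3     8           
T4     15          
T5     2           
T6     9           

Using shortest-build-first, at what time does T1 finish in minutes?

31

SPT (increasing processing time): T5 T3 T6 T1 T4 T2.
T5: 0→2
T3: 2→10
T6: 10→19
T1: 19→31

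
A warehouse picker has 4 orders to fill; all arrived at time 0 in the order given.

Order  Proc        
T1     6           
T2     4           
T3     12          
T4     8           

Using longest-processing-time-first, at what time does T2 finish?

30

LPT (decreasing processing time): T3 T4 T1 T2.
T3: 0→12
T4: 12→20
T1: 20→26
T2: 26→30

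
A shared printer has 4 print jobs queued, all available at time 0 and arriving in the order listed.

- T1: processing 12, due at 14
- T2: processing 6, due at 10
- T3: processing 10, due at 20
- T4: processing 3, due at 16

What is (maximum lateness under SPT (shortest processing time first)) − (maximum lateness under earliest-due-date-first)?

6

SPT (increasing processing time): T4 T2 T3 T1.
T4: 0→3, due 16, lateness -13
T2: 3→9, due 10, lateness -1
T3: 9→19, due 20, lateness -1
T1: 19→31, due 14, lateness 17
Maximum = 17.
EDD (increasing due date): T2 T1 T4 T3.
T2: 0→6, due 10, lateness -4
T1: 6→18, due 14, lateness 4
T4: 18→21, due 16, lateness 5
T3: 21→31, due 20, lateness 11
Maximum = 11.
Difference = 17 − 11 = 6.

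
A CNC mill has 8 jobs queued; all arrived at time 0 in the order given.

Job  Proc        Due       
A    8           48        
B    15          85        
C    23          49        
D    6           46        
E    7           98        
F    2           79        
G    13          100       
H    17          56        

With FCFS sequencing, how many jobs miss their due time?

2

FIFO (arrival order): A B C D E F G H.
A: 0→8, due 48, tardiness 0
B: 8→23, due 85, tardiness 0
C: 23→46, due 49, tardiness 0
D: 46→52, due 46, tardiness 6
E: 52→59, due 98, tardiness 0
F: 59→61, due 79, tardiness 0
G: 61→74, due 100, tardiness 0
H: 74→91, due 56, tardiness 35
Late jobs: 2.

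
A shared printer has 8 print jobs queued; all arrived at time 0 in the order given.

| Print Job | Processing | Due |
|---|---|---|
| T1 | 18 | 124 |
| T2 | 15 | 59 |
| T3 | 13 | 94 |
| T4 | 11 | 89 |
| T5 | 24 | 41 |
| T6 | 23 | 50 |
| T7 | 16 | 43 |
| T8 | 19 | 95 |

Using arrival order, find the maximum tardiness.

77

FIFO (arrival order): T1 T2 T3 T4 T5 T6 T7 T8.
T1: 0→18, due 124, tardiness 0
T2: 18→33, due 59, tardiness 0
T3: 33→46, due 94, tardiness 0
T4: 46→57, due 89, tardiness 0
T5: 57→81, due 41, tardiness 40
T6: 81→104, due 50, tardiness 54
T7: 104→120, due 43, tardiness 77
T8: 120→139, due 95, tardiness 44
Maximum = 77.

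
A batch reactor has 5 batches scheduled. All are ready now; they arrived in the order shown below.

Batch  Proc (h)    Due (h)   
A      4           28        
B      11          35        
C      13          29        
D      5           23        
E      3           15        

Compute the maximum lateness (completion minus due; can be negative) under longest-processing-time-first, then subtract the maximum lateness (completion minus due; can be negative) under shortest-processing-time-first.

LPT (decreasing processing time): C B D A E.
C: 0→13, due 29, lateness -16
B: 13→24, due 35, lateness -11
D: 24→29, due 23, lateness 6
A: 29→33, due 28, lateness 5
E: 33→36, due 15, lateness 21
Maximum = 21.
SPT (increasing processing time): E A D B C.
E: 0→3, due 15, lateness -12
A: 3→7, due 28, lateness -21
D: 7→12, due 23, lateness -11
B: 12→23, due 35, lateness -12
C: 23→36, due 29, lateness 7
Maximum = 7.
Difference = 21 − 7 = 14.

14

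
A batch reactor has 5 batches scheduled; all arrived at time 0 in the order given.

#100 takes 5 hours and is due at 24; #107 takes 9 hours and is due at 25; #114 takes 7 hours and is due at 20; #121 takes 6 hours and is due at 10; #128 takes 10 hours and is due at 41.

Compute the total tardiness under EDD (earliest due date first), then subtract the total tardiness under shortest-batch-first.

-1

EDD (increasing due date): #121 #114 #100 #107 #128.
#121: 0→6, due 10, tardiness 0
#114: 6→13, due 20, tardiness 0
#100: 13→18, due 24, tardiness 0
#107: 18→27, due 25, tardiness 2
#128: 27→37, due 41, tardiness 0
Sum = 0+0+0+2+0 = 2.
SPT (increasing processing time): #100 #121 #114 #107 #128.
#100: 0→5, due 24, tardiness 0
#121: 5→11, due 10, tardiness 1
#114: 11→18, due 20, tardiness 0
#107: 18→27, due 25, tardiness 2
#128: 27→37, due 41, tardiness 0
Sum = 0+1+0+2+0 = 3.
Difference = 2 − 3 = -1.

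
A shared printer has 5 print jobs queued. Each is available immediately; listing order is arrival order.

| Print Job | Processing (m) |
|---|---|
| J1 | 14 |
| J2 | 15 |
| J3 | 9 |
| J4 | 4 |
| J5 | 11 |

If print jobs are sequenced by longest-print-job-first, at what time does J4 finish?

53

LPT (decreasing processing time): J2 J1 J5 J3 J4.
J2: 0→15
J1: 15→29
J5: 29→40
J3: 40→49
J4: 49→53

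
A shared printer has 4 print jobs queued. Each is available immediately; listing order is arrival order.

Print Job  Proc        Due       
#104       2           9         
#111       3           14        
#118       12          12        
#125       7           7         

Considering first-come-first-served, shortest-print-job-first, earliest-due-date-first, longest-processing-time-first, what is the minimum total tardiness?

FIFO (arrival order): #104 #111 #118 #125.
#104: 0→2, due 9, tardiness 0
#111: 2→5, due 14, tardiness 0
#118: 5→17, due 12, tardiness 5
#125: 17→24, due 7, tardiness 17
Sum = 0+0+5+17 = 22.
SPT (increasing processing time): #104 #111 #125 #118.
#104: 0→2, due 9, tardiness 0
#111: 2→5, due 14, tardiness 0
#125: 5→12, due 7, tardiness 5
#118: 12→24, due 12, tardiness 12
Sum = 0+0+5+12 = 17.
EDD (increasing due date): #125 #104 #118 #111.
#125: 0→7, due 7, tardiness 0
#104: 7→9, due 9, tardiness 0
#118: 9→21, due 12, tardiness 9
#111: 21→24, due 14, tardiness 10
Sum = 0+0+9+10 = 19.
LPT (decreasing processing time): #118 #125 #111 #104.
#118: 0→12, due 12, tardiness 0
#125: 12→19, due 7, tardiness 12
#111: 19→22, due 14, tardiness 8
#104: 22→24, due 9, tardiness 15
Sum = 0+12+8+15 = 35.
FIFO 22, SPT 17, EDD 19, LPT 35 → minimum 17.

17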